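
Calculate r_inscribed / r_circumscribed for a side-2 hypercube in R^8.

r_in / r_out = (2/2) / (2√8/2) = 1/√8 ≈ 0.353553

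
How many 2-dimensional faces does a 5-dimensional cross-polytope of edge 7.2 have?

Each 2-face is the convex hull of 3 vertices, one chosen as ±e_i from each of 3 distinct axes: 2^3·C(5,3) = 80.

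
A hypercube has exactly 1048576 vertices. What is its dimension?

Since 2^n = 1048576, we have n = 20.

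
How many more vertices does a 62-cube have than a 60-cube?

The 62-cube has 2^62 = 4611686018427387904 vertices. The 60-cube has 2^60 = 1152921504606846976 vertices. Difference: 4611686018427387904 - 1152921504606846976 = 3458764513820540928.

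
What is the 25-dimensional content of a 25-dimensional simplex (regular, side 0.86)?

V = (0.86^25 / 25!) · √((25+1) / 2^25) ≈ 1.30746e-30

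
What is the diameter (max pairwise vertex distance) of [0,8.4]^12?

d = √(8.4² + 8.4² + ... + 8.4²) [12 terms] = √(12·8.4²) = 8.4√12 ≈ 29.0985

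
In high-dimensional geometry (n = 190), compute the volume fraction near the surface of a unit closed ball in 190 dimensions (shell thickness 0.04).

1 - (1-0.04)^190 ≈ 0.999572 ≈ 99.9572%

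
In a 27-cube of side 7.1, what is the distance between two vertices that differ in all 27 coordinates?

||(7.1,7.1,...,7.1)|| = √(27)·7.1 ≈ 36.8927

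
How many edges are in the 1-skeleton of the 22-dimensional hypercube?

Number of 1-faces = C(22,1)·2^(22-1) = 22·2097152 = 46137344.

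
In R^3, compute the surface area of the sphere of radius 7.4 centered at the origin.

|∂B_3(7.4)| = 4πr² = 4π·(7.4)² ≈ 688.134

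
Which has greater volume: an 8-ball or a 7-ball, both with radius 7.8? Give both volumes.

V_8(7.8) ≈ 5.5609e+07. V_7(7.8) ≈ 8.29932e+06. The 8-ball is larger.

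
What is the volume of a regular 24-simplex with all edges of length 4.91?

For a regular n-simplex with edge a, V = (a^n / n!)·√((n+1)/2^n). With a=4.91, n=24: V ≈ 7.58333e-11.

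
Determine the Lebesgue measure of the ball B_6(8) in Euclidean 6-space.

V = 131072·π^3/3 ≈ 1.35468e+06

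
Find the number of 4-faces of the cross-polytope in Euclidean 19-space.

Each 4-face is the convex hull of 5 vertices, one chosen as ±e_i from each of 5 distinct axes: 2^5·C(19,5) = 372096.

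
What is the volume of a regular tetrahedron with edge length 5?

Volume = (√2/12) · 5³ = 14.7314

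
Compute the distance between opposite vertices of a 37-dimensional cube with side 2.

The space diagonal of an n-cube of side s is s√n. Here 2·√37 ≈ 12.1655.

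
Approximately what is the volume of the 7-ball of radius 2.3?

V_7(2.3) = π^(7/2) · (2.3)^7 / Γ(7/2 + 1) ≈ 1608.7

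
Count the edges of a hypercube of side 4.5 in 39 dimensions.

Each of the 2^39 = 549755813888 vertices has degree 39; total edges = 39·2^39/2 = 10720238370816.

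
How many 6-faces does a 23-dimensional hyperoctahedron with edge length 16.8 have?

An n-cross-polytope has 2^(k+1)·C(n,k+1) k-faces. Here 2^7·C(23,7) = 128·245157 = 31380096.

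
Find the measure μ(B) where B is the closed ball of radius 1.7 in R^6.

V_6(1.7) = π^(6/2) · (1.7)^6 / Γ(6/2 + 1) ≈ 124.736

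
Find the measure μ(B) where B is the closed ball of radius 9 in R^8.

Volume = π^{8/2}·(9)^8/Γ(5) = 14348907·π^4/8 ≈ 1.74714e+08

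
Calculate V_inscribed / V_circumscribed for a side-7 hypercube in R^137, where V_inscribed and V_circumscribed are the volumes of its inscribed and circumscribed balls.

The radii are 7/2 and 7√137/2, so the volume ratio is (1/√137)^137 = 137^{-137/2} ≈ 4.31163e-147.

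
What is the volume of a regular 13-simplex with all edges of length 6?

Volume = 6^13 · √(14/2^13) / 13! ≈ 0.0867072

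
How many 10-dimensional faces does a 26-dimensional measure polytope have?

An n-cube has C(n,k)·2^(n-k) k-faces. Here C(26,10)·2^16 = 5311735·65536 = 348109864960.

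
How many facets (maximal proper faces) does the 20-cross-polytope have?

Number of 19-faces = 2^(19+1) · C(20,19+1) = 1048576 · 1 = 1048576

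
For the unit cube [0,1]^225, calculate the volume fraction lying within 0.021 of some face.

The inner cube has side 1-2·0.021 = 0.958 and volume (0.958)^225 ≈ 6.416e-05, so the shell holds 0.999936 of the volume.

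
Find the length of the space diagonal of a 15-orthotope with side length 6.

The space diagonal of an n-cube of side s is s√n. Here 6·√15 ≈ 23.2379.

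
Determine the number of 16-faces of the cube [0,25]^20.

Choose 16 of 20 axes to span the face (C(20,16) = 4845 ways), then fix each of the remaining 4 coordinates at one of its two extreme values (2^4 = 16 ways): 4845·16 = 77520.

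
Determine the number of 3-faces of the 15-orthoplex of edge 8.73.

An n-cross-polytope has 2^(k+1)·C(n,k+1) k-faces. Here 2^4·C(15,4) = 16·1365 = 21840.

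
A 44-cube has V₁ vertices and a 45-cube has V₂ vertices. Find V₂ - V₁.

V₁ = 2^44 = 17592186044416. V₂ = 2^45 = 35184372088832. V₂ - V₁ = 17592186044416.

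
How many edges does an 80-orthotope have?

Each of the 2^80 = 1208925819614629174706176 vertices has degree 80; total edges = 80·2^80/2 = 48357032784585166988247040.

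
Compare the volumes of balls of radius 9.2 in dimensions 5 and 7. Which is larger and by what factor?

V_5(9.2) ≈ 346927, V_7(9.2) ≈ 2.63569e+07. The 7-ball is larger by a factor of 75.97.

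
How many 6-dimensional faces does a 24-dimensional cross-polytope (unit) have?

f_6(24-orthoplex) = 2^7 · (24 choose 7) = 44301312.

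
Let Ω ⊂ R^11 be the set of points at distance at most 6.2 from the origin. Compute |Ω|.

V_11(6.2) = π^(11/2) · (6.2)^11 / Γ(11/2 + 1) ≈ 9.80423e+08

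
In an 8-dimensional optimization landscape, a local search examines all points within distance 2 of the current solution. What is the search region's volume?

The n-ball volume is π^(n/2)·r^n/Γ(n/2+1). With n=8, r=2: V = 32·π^4/3 ≈ 1039.03.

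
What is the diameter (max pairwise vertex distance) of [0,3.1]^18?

Diagonal = √18 · 3.1 ≈ 13.1522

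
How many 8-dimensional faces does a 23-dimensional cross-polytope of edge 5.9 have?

An n-cross-polytope has 2^(k+1)·C(n,k+1) k-faces. Here 2^9·C(23,9) = 512·817190 = 418401280.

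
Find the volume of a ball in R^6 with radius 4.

The n-ball volume is π^(n/2)·r^n/Γ(n/2+1). With n=6, r=4: V = 2048·π^3/3 ≈ 21167.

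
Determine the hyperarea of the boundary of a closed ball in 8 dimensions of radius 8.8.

The surface area of an n-ball is 2π^(n/2) r^(n-1) / Γ(n/2). For n=8, r=8.8: 1.32696e+08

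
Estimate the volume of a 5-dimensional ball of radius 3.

V = 648·π^2/5 ≈ 1279.1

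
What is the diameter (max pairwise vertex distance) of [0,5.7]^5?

||(5.7,5.7,...,5.7)|| = √(5)·5.7 ≈ 12.7456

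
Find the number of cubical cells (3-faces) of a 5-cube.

An n-cube has C(n,k)·2^(n-k) k-faces. Here C(5,3)·2^2 = 10·4 = 40.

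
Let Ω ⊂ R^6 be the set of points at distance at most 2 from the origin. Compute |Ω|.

Volume = π^{6/2}·(2)^6/Γ(4) = 32·π^3/3 ≈ 330.734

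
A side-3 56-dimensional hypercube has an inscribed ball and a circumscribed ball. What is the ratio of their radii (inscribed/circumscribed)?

r_in = 3/2 (half the side); r_out = 3√56/2 (half the diagonal). Ratio = 1/√56 ≈ 0.133631.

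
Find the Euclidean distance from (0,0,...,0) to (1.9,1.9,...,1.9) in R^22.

||(1.9,1.9,...,1.9)|| = √(22)·1.9 ≈ 8.91179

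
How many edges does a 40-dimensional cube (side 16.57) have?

The 40-cube has n·2^(n-1) = 40·2^39 = 40·549755813888 = 21990232555520 edges.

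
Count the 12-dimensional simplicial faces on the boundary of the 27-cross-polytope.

f_12(27-orthoplex) = 2^13 · (27 choose 13) = 164317593600.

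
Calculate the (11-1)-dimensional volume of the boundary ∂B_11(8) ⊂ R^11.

|∂B_11(8)| = 68719476736·π^5/945 ≈ 2.22535e+10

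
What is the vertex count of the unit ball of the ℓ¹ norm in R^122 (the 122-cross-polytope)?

An n-cross-polytope has 2n vertices; here n = 122, giving 244.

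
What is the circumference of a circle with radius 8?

The surface area of an n-ball is 2π^(n/2) r^(n-1) / Γ(n/2). For n=2, r=8: 2πr = 2π·8 ≈ 50.2655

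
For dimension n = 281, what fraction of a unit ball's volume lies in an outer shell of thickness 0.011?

1 - (1-0.011)^281 ≈ 0.955315 ≈ 95.53%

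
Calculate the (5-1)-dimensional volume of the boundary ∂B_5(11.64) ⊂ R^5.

S = n·V_n(r)/r = 5·V_5(11.64)/11.64 (volume-to-surface relation), giving 483148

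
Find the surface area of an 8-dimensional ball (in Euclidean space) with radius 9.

|∂B_8(9)| = 1594323·π^4 ≈ 1.55302e+08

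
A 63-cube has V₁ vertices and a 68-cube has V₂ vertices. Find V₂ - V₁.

V₁ = 2^63 = 9223372036854775808. V₂ = 2^68 = 295147905179352825856. V₂ - V₁ = 285924533142498050048.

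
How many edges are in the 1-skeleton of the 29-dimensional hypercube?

Number of 1-faces = C(29,1)·2^(29-1) = 29·268435456 = 7784628224.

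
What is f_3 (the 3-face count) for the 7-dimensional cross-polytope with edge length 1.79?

Each 3-face is the convex hull of 4 vertices, one chosen as ±e_i from each of 4 distinct axes: 2^4·C(7,4) = 560.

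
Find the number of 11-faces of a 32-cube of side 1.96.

An n-cube has C(n,k)·2^(n-k) k-faces. Here C(32,11)·2^21 = 129024480·2097152 = 270583946280960.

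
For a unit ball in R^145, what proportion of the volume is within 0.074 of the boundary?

Shell fraction = 1 - (1-0.074)^145 ≈ 0.999986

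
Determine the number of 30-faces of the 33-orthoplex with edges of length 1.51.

An n-cross-polytope has 2^(k+1)·C(n,k+1) k-faces. Here 2^31·C(33,31) = 2147483648·528 = 1133871366144.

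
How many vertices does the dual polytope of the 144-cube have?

Number of vertices = 2n = 288.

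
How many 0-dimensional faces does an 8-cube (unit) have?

f_0(8-cube) = (8 choose 0) · 2^8 = 256.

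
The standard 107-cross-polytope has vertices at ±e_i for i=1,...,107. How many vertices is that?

An n-cross-polytope has 2n vertices; here n = 107, giving 214.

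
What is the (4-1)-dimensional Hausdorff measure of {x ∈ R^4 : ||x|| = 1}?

S_4(1) = 2·π^(4/2)·(1)^3 / Γ(4/2) = 2·π^2 ≈ 19.7392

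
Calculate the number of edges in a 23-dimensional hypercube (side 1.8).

Each of the 2^23 = 8388608 vertices has degree 23; total edges = 23·2^23/2 = 96468992.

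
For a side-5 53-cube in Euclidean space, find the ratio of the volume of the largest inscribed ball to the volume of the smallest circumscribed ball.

V_in/V_out = n^(-n/2) = 53^(-53/2) ≈ 2.02623e-46.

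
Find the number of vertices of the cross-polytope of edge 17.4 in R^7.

Number of 0-faces = 2^(0+1) · C(7,0+1) = 2 · 7 = 14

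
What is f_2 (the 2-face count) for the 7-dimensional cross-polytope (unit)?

Each 2-face is the convex hull of 3 vertices, one chosen as ±e_i from each of 3 distinct axes: 2^3·C(7,3) = 280.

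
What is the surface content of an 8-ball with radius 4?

S_8(4) = 2·π^(8/2)·(4)^7 / Γ(8/2) = 16384·π^4/3 ≈ 531984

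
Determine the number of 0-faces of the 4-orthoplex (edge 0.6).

Number of 0-faces = 2^(0+1) · C(4,0+1) = 2 · 4 = 8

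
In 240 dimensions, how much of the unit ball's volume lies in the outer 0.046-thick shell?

V(inner)/V(outer) = ((1-0.046)/1)^240 ≈ 1.235e-05, so the shell fraction is 0.999988.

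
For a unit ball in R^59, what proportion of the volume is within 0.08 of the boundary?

Shell fraction = 1 - (1-0.08)^59 ≈ 0.992697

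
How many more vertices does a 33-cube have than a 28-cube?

The 33-cube has 2^33 = 8589934592 vertices. The 28-cube has 2^28 = 268435456 vertices. Difference: 8589934592 - 268435456 = 8321499136.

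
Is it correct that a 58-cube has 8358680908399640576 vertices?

False. The 58-cube has 2^58 = 288230376151711744 vertices.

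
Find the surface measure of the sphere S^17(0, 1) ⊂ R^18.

The surface area of an n-ball is 2π^(n/2) r^(n-1) / Γ(n/2). For n=18, r=1: π^9/20160 ≈ 1.47863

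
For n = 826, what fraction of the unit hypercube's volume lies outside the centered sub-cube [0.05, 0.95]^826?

Shell fraction = 1 - (1-0.1)^826 ≈ 1 - 1.601e-38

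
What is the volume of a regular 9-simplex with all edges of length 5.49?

Volume = 5.49^9 · √(10/2^9) / 9! ≈ 1.74483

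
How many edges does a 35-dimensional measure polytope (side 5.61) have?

An n-cube has n·2^(n-1) edges. With n = 35: 35·17179869184 = 601295421440.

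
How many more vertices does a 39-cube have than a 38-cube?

The 39-cube has 2^39 = 549755813888 vertices. The 38-cube has 2^38 = 274877906944 vertices. Difference: 549755813888 - 274877906944 = 274877906944.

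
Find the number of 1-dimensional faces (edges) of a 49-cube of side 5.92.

Number of 1-faces = C(49,1)·2^(49-1) = 49·281474976710656 = 13792273858822144.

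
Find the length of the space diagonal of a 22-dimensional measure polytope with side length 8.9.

||(8.9,8.9,...,8.9)|| = √(22)·8.9 ≈ 41.7447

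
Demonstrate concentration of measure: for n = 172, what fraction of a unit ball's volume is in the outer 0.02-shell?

1 - (1-0.02)^172 ≈ 0.969034 ≈ 96.90%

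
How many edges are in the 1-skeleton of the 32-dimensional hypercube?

The 32-cube has n·2^(n-1) = 32·2^31 = 32·2147483648 = 68719476736 edges.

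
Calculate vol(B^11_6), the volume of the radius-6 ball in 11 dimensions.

V_11(6) = π^(11/2) · (6)^11 / Γ(11/2 + 1) = 859963392·π^5/385 ≈ 6.83547e+08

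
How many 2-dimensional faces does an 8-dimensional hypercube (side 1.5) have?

f_2(8-cube) = (8 choose 2) · 2^6 = 1792.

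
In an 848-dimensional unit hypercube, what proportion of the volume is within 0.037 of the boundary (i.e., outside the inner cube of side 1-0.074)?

1 - (1 - 2·0.037)^848 = 1 - 0.926^848 ≈ 1 - 4.854e-29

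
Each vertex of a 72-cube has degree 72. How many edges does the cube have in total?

The 72-cube has n·2^(n-1) = 72·2^71 = 72·2361183241434822606848 = 170005193383307227693056 edges.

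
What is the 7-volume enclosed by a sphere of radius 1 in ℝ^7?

V = 16·π^3/105 ≈ 4.72477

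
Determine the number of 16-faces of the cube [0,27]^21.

Choose 16 of 21 axes to span the face (C(21,16) = 20349 ways), then fix each of the remaining 5 coordinates at one of its two extreme values (2^5 = 32 ways): 20349·32 = 651168.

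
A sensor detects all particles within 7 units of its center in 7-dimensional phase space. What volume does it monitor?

Volume = π^{7/2}·(7)^7/Γ(9/2) = 1882384·π^3/15 ≈ 3.89105e+06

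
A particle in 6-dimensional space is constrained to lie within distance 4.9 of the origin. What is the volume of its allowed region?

The n-ball volume is π^(n/2)·r^n/Γ(n/2+1). With n=6, r=4.9: V ≈ 71527.8.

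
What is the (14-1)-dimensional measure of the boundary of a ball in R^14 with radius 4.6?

S = n·V_n(r)/r = 14·V_14(4.6)/4.6 (volume-to-surface relation), giving 3.46416e+09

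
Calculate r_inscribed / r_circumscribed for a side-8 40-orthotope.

r_in = 8/2 (half the side); r_out = 8√40/2 (half the diagonal). Ratio = 1/√40 ≈ 0.158114.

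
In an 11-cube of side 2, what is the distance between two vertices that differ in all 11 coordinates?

d = √(2² + 2² + ... + 2²) [11 terms] = √(11·2²) = 2√11 ≈ 6.63325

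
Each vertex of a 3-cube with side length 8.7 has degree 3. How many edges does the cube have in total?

Each of the 2^3 = 8 vertices has degree 3; total edges = 3·2^3/2 = 12.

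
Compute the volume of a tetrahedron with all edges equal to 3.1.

Volume = (√2/12) · 3.1³ = 3.5109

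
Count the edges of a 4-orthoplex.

Each 1-face is the convex hull of 2 vertices, one chosen as ±e_i from each of 2 distinct axes: 2^2·C(4,2) = 24.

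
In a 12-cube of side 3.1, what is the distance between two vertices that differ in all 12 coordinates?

||(3.1,3.1,...,3.1)|| = √(12)·3.1 ≈ 10.7387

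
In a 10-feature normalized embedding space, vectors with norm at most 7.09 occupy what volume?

The n-ball volume is π^(n/2)·r^n/Γ(n/2+1). With n=10, r=7.09: V ≈ 8.18522e+08.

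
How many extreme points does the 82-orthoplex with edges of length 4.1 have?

Number of vertices = 2n = 164.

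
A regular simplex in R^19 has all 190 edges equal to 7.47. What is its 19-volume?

For a regular n-simplex with edge a, V = (a^n / n!)·√((n+1)/2^n). With a=7.47, n=19: V ≈ 0.00198942.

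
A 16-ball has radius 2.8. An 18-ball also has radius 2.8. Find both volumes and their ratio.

V_16(2.8) ≈ 3.35898e+06. V_18(2.8) ≈ 9.19243e+06. Ratio V_16/V_18 ≈ 0.3654.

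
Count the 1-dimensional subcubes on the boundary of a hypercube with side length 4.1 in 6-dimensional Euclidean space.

An n-cube has C(n,k)·2^(n-k) k-faces. Here C(6,1)·2^5 = 6·32 = 192.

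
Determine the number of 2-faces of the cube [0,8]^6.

An n-cube has C(n,k)·2^(n-k) k-faces. Here C(6,2)·2^4 = 15·16 = 240.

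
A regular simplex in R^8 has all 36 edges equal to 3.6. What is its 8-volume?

For a regular n-simplex with edge a, V = (a^n / n!)·√((n+1)/2^n). With a=3.6, n=8: V ≈ 0.13119.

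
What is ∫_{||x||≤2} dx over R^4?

The n-ball volume is π^(n/2)·r^n/Γ(n/2+1). With n=4, r=2: V = 8·π^2 ≈ 78.9568.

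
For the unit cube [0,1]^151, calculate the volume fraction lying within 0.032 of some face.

The inner cube has side 1-2·0.032 = 0.936 and volume (0.936)^151 ≈ 4.599e-05, so the shell holds 0.999954 of the volume.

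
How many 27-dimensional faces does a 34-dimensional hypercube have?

Choose 27 of 34 axes to span the face (C(34,27) = 5379616 ways), then fix each of the remaining 7 coordinates at one of its two extreme values (2^7 = 128 ways): 5379616·128 = 688590848.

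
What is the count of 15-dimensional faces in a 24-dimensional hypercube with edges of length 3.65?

Number of 15-faces = C(24,15) · 2^(24-15) = 1307504 · 512 = 669442048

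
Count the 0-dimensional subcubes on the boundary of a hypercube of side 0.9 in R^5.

f_0(5-cube) = (5 choose 0) · 2^5 = 32.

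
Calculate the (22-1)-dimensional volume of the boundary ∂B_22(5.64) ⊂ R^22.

The surface area of an n-ball is 2π^(n/2) r^(n-1) / Γ(n/2). For n=22, r=5.64: 9.70011e+14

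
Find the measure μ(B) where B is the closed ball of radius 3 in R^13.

The n-ball volume is π^(n/2)·r^n/Γ(n/2+1). With n=13, r=3: V = 7558272·π^6/5005 ≈ 1.45184e+06.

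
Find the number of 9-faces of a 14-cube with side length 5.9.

An n-cube has C(n,k)·2^(n-k) k-faces. Here C(14,9)·2^5 = 2002·32 = 64064.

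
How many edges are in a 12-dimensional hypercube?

Choose 1 of 12 axes to span the face (C(12,1) = 12 ways), then fix each of the remaining 11 coordinates at one of its two extreme values (2^11 = 2048 ways): 12·2048 = 24576.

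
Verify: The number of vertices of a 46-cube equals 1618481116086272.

False. The 46-cube has 2^46 = 70368744177664 vertices.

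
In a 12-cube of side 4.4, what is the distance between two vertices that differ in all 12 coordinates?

d = √(4.4² + 4.4² + ... + 4.4²) [12 terms] = √(12·4.4²) = 4.4√12 ≈ 15.242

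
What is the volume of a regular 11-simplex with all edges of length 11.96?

V_11 = √(12) · 11.96^11 / (11! · 2^(11/2)) ≈ 1373.45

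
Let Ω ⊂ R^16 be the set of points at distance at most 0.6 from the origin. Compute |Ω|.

The n-ball volume is π^(n/2)·r^n/Γ(n/2+1). With n=16, r=0.6: V ≈ 6.63894e-05.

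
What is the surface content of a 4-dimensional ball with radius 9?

|∂B_4(9)| = 1458·π^2 ≈ 14389.9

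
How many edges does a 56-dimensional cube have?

Each of the 2^56 = 72057594037927936 vertices has degree 56; total edges = 56·2^56/2 = 2017612633061982208.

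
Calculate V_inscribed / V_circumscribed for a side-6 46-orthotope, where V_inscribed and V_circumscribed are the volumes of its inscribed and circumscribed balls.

The radii are 6/2 and 6√46/2, so the volume ratio is (1/√46)^46 = 46^{-46/2} ≈ 5.70913e-39.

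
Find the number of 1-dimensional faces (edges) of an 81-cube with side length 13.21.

An n-cube has n·2^(n-1) edges. With n = 81: 81·1208925819614629174706176 = 97922991388784963151200256.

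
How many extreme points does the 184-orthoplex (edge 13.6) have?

An n-cross-polytope has 2n vertices; here n = 184, giving 368.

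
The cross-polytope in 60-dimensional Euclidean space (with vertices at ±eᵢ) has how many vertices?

An n-cross-polytope has 2n vertices; here n = 60, giving 120.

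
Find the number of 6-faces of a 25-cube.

Choose 6 of 25 axes to span the face (C(25,6) = 177100 ways), then fix each of the remaining 19 coordinates at one of its two extreme values (2^19 = 524288 ways): 177100·524288 = 92851404800.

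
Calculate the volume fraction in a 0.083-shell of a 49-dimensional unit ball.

V(inner)/V(outer) = ((1-0.083)/1)^49 ≈ 0.01433, so the shell fraction is 0.985675.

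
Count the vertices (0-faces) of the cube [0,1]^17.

Number of vertices = 2^17 = 131072.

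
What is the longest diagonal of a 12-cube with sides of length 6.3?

The space diagonal of an n-cube of side s is s√n. Here 6.3·√12 ≈ 21.8238.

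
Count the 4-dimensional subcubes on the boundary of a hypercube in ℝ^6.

Choose 4 of 6 axes to span the face (C(6,4) = 15 ways), then fix each of the remaining 2 coordinates at one of its two extreme values (2^2 = 4 ways): 15·4 = 60.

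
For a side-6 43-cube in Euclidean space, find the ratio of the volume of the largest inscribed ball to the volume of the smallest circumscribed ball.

The radii are 6/2 and 6√43/2, so the volume ratio is (1/√43)^43 = 43^{-43/2} ≈ 7.59326e-36.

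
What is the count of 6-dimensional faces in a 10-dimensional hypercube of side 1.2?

f_6(10-cube) = (10 choose 6) · 2^4 = 3360.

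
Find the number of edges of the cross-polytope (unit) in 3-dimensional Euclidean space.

f_1(3-orthoplex) = 2^2 · (3 choose 2) = 12.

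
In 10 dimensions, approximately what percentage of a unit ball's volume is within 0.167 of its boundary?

1 - (1-0.167)^10 ≈ 0.839139 ≈ 83.91%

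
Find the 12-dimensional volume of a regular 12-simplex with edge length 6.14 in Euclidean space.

Volume = 6.14^12 · √(13/2^12) / 12! ≈ 0.337657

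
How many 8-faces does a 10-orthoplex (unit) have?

An n-cross-polytope has 2^(k+1)·C(n,k+1) k-faces. Here 2^9·C(10,9) = 512·10 = 5120.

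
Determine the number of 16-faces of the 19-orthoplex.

f_16(19-orthoplex) = 2^17 · (19 choose 17) = 22413312.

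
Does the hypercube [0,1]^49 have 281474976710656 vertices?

False. The 49-cube has 2^49 = 562949953421312 vertices.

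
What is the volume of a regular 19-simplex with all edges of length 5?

For a regular n-simplex with edge a, V = (a^n / n!)·√((n+1)/2^n). With a=5, n=19: V ≈ 9.68424e-07.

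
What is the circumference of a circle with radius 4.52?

S = n·V_n(r)/r = 2·V_2(4.52)/4.52 (volume-to-surface relation), giving 2πr = 2π·4.52 ≈ 28.4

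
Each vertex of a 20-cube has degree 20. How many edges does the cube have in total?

Each of the 2^20 = 1048576 vertices has degree 20; total edges = 20·2^20/2 = 10485760.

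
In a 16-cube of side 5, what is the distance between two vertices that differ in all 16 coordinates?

Diagonal = √16 · 5 = 20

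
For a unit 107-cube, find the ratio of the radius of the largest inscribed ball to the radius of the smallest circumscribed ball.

Ratio = (s/2)/(s√107/2) = 107^(-1/2) ≈ 0.0966736.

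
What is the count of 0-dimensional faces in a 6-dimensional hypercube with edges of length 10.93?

f_0(6-cube) = (6 choose 0) · 2^6 = 64.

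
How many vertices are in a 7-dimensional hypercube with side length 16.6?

Number of 0-faces = C(7,0) · 2^(7-0) = 1 · 128 = 128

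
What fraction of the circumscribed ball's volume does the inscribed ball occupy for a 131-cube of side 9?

Volume scales as r^n, and r_in/r_out = 1/√131, giving (1/√131)^131 ≈ 2.0832e-139.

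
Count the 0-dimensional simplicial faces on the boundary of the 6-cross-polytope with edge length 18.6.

Each 0-face is the convex hull of 1 vertex, one chosen as ±e_i from each of 1 distinct axis: 2^1·C(6,1) = 12.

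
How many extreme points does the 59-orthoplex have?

An n-cross-polytope has 2n vertices; here n = 59, giving 118.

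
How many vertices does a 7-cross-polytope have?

Each 0-face is the convex hull of 1 vertex, one chosen as ±e_i from each of 1 distinct axis: 2^1·C(7,1) = 14.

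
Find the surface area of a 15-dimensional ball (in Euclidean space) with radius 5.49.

S = n·V_n(r)/r = 15·V_15(5.49)/5.49 (volume-to-surface relation), giving 1.29281e+11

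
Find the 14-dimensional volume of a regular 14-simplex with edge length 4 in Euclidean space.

For a regular n-simplex with edge a, V = (a^n / n!)·√((n+1)/2^n). With a=4, n=14: V ≈ 9.31681e-05.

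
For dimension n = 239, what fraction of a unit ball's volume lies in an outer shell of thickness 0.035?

1 - (1-0.035)^239 ≈ 0.9998 ≈ 99.9800%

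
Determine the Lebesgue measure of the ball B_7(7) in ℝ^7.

Volume = π^{7/2}·(7)^7/Γ(9/2) = 1882384·π^3/15 ≈ 3.89105e+06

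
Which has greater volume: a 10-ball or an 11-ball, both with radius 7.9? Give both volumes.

V_10(7.9) ≈ 2.41457e+09. V_11(7.9) ≈ 1.4093e+10. The 11-ball is larger.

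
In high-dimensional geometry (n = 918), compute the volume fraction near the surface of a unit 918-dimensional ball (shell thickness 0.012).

1 - (1-0.012)^918 ≈ 0.999985 ≈ 99.998462%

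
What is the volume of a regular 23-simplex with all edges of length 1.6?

For a regular n-simplex with edge a, V = (a^n / n!)·√((n+1)/2^n). With a=1.6, n=23: V ≈ 3.23986e-21.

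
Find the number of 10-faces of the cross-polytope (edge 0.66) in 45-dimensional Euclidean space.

Number of 10-faces = 2^(10+1) · C(45,10+1) = 2048 · 10150595910 = 20788420423680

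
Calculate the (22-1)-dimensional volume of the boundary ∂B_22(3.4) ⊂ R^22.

S = n·V_n(r)/r = 22·V_22(3.4)/3.4 (volume-to-surface relation), giving 2.34949e+10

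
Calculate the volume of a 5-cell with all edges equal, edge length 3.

V_4 = √(5) · 3^4 / (4! · 2^(4/2)) ≈ 1.88668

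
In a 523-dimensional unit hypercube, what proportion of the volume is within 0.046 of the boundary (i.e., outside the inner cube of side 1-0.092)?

The inner cube has side 1-2·0.046 = 0.908 and volume (0.908)^523 ≈ 1.199e-22, so the shell holds 1 - 1.199e-22 of the volume.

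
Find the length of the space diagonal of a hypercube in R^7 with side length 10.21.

The space diagonal of an n-cube of side s is s√n. Here 10.21·√7 ≈ 27.0131.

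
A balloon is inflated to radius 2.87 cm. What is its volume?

V_3(2.87) = π^(3/2) · (2.87)^3 / Γ(3/2 + 1) ≈ 99.0226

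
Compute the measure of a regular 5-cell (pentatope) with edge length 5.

For a regular n-simplex with edge a, V = (a^n / n!)·√((n+1)/2^n). With a=5, n=4: V ≈ 14.5577.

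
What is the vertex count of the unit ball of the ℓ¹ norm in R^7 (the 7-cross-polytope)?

The vertices are ±e_1, ..., ±e_7, so there are 2·7 = 14.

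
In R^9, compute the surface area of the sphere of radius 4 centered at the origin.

S = n·V_n(r)/r = 9·V_9(4)/4 (volume-to-surface relation), giving 2097152·π^4/105 ≈ 1.94554e+06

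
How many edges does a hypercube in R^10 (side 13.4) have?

An n-cube has n·2^(n-1) edges. With n = 10: 10·512 = 5120.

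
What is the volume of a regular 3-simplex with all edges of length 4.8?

Volume = (√2/12) · 4.8³ = 13.0334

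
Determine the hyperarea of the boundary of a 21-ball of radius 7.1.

S_21(7.1) = 2·π^(21/2)·(7.1)^20 / Γ(21/2) ≈ 3.10409e+16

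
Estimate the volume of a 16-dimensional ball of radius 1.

Volume = π^{16/2}·(1)^16/Γ(9) = π^8/40320 ≈ 0.235331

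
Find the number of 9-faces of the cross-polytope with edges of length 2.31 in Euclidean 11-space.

Number of 9-faces = 2^(9+1) · C(11,9+1) = 1024 · 11 = 11264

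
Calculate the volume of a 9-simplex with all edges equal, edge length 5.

Volume = 5^9 · √(10/2^9) / 9! ≈ 0.752198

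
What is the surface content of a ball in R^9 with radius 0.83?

S = n·V_n(r)/r = 9·V_9(0.83)/0.83 (volume-to-surface relation), giving 6.68629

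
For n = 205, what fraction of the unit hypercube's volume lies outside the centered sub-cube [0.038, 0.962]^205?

Shell fraction = 1 - (1-0.076)^205 ≈ 0.9999999082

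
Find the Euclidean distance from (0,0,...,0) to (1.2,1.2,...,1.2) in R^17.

Diagonal = √17 · 1.2 ≈ 4.94773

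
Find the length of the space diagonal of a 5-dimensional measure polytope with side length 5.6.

d = √(5.6² + 5.6² + ... + 5.6²) [5 terms] = √(5·5.6²) = 5.6√5 ≈ 12.522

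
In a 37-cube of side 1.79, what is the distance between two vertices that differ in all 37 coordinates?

d = √(1.79² + 1.79² + ... + 1.79²) [37 terms] = √(37·1.79²) = 1.79√37 ≈ 10.8881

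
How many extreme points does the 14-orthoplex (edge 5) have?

The 14-dimensional cross-polytope has 2n = 2·14 = 28 vertices.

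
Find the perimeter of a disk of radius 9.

The surface area of an n-ball is 2π^(n/2) r^(n-1) / Γ(n/2). For n=2, r=9: 2πr = 2π·9 ≈ 56.5487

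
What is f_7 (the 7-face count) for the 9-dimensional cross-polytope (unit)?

Each 7-face is the convex hull of 8 vertices, one chosen as ±e_i from each of 8 distinct axes: 2^8·C(9,8) = 2304.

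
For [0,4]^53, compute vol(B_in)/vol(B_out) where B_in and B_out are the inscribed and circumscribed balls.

The radii are 4/2 and 4√53/2, so the volume ratio is (1/√53)^53 = 53^{-53/2} ≈ 2.02623e-46.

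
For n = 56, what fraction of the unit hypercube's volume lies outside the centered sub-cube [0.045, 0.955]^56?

1 - (1 - 2·0.045)^56 = 1 - 0.91^56 ≈ 0.994915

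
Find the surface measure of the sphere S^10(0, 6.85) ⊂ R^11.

S_11(6.85) = 2·π^(11/2)·(6.85)^10 / Γ(11/2) ≈ 4.71415e+09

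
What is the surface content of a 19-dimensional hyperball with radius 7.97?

|∂B_19(7.97)| ≈ 1.49139e+16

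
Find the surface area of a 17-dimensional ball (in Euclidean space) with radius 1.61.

S = n·V_n(r)/r = 17·V_17(1.61)/1.61 (volume-to-surface relation), giving 4884.54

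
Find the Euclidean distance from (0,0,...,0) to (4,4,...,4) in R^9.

The space diagonal of an n-cube of side s is s√n. Here 4·√9 = 12.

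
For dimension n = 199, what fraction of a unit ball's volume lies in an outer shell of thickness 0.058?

1 - (1-0.058)^199 ≈ 0.999993 ≈ 99.999314%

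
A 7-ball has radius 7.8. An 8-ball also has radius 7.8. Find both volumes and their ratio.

V_7(7.8) ≈ 8.29932e+06. V_8(7.8) ≈ 5.5609e+07. Ratio V_7/V_8 ≈ 0.1492.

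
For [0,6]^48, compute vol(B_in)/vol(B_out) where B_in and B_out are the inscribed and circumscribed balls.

V_in / V_out = (r_in/r_out)^48 = (1/√48)^48 = 48^(-48/2) ≈ 4.469e-41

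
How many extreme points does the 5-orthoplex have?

An n-cross-polytope has 2n vertices; here n = 5, giving 10.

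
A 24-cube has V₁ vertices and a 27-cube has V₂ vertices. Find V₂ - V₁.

V₁ = 2^24 = 16777216. V₂ = 2^27 = 134217728. V₂ - V₁ = 117440512.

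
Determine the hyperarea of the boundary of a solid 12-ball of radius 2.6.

|∂B_12(2.6)| ≈ 588105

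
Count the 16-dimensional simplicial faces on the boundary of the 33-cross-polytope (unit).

f_16(33-orthoplex) = 2^17 · (33 choose 17) = 152935217233920.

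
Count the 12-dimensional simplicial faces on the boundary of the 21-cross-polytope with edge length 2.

Each 12-face is the convex hull of 13 vertices, one chosen as ±e_i from each of 13 distinct axes: 2^13·C(21,13) = 1666990080.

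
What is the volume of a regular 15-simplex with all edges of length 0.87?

Volume = 0.87^15 · √(16/2^15) / 15! ≈ 2.0923e-15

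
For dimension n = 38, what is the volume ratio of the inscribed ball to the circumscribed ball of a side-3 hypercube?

V_in/V_out = n^(-n/2) = 38^(-38/2) ≈ 9.64077e-31.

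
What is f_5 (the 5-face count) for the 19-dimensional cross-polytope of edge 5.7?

An n-cross-polytope has 2^(k+1)·C(n,k+1) k-faces. Here 2^6·C(19,6) = 64·27132 = 1736448.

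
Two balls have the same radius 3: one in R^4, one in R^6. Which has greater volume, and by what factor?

V_4(3) ≈ 399.719, V_6(3) ≈ 3767.26. The 6-ball is larger by a factor of 9.425.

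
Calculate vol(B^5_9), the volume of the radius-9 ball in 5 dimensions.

Volume = π^{5/2}·(9)^5/Γ(7/2) = 157464·π^2/5 ≈ 310821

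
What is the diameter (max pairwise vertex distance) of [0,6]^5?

d = √(6² + 6² + ... + 6²) [5 terms] = √(5·6²) = 6√5 ≈ 13.4164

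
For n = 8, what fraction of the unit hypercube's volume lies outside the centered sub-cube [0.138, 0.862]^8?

The inner cube has side 1-2·0.138 = 0.724 and volume (0.724)^8 ≈ 0.07549, so the shell holds 0.924507 of the volume.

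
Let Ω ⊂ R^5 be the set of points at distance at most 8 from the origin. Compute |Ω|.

V = 262144·π^2/15 ≈ 172484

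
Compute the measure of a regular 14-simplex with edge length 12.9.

Volume = 12.9^14 · √(15/2^14) / 14! ≈ 1226.54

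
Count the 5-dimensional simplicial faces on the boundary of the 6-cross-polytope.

An n-cross-polytope has 2^(k+1)·C(n,k+1) k-faces. Here 2^6·C(6,6) = 64·1 = 64.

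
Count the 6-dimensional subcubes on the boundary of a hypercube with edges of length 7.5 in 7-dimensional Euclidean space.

f_6(7-cube) = (7 choose 6) · 2^1 = 14.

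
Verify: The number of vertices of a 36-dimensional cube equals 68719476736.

True. The 36-cube has 2^36 = 68719476736 vertices.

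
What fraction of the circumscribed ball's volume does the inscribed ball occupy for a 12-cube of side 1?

V_in/V_out = n^(-n/2) = 12^(-12/2) ≈ 3.34898e-07.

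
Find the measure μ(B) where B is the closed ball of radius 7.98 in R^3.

V_3(7.98) = π^(3/2) · (7.98)^3 / Γ(3/2 + 1) ≈ 2128.62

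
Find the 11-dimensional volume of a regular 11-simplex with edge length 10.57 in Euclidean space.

Volume = 10.57^11 · √(12/2^11) / 11! ≈ 352.854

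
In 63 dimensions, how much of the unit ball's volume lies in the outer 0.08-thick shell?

Shell fraction = 1 - (1-0.08)^63 ≈ 0.994768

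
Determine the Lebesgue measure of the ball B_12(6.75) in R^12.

V_12(6.75) = π^(12/2) · (6.75)^12 / Γ(12/2 + 1) ≈ 1.19457e+10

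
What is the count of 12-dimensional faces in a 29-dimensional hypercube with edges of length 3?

An n-cube has C(n,k)·2^(n-k) k-faces. Here C(29,12)·2^17 = 51895935·131072 = 6802103992320.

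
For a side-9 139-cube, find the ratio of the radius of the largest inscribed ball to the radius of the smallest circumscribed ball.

For an n-cube of any side s, the inradius is s/2 and the circumradius is s√n/2, so the ratio is 1/√139 ≈ 0.0848189.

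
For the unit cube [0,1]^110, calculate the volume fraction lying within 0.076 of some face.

Shell fraction = 1 - (1-0.152)^110 ≈ 0.9999999867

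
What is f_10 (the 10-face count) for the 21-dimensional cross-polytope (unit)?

An n-cross-polytope has 2^(k+1)·C(n,k+1) k-faces. Here 2^11·C(21,11) = 2048·352716 = 722362368.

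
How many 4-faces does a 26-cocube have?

Each 4-face is the convex hull of 5 vertices, one chosen as ±e_i from each of 5 distinct axes: 2^5·C(26,5) = 2104960.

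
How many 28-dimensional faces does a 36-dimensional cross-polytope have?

f_28(36-orthoplex) = 2^29 · (36 choose 29) = 4481626574684160.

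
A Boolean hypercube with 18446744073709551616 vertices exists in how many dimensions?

2^n = 18446744073709551616 ⇒ n = log_2(18446744073709551616) = 64.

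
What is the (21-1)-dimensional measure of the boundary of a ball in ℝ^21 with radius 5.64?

The surface area of an n-ball is 2π^(n/2) r^(n-1) / Γ(n/2). For n=21, r=5.64: 3.10706e+14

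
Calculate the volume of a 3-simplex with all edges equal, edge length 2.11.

Volume = (√2/12) · 2.11³ = 1.10709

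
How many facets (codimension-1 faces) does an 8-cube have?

Number of 7-faces = C(8,7) · 2^(8-7) = 8 · 2 = 16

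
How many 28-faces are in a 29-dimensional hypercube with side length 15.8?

An n-cube has C(n,k)·2^(n-k) k-faces. Here C(29,28)·2^1 = 29·2 = 58.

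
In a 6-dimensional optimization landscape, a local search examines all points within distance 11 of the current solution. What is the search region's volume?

The n-ball volume is π^(n/2)·r^n/Γ(n/2+1). With n=6, r=11: V = 1771561·π^3/6 ≈ 9.15492e+06.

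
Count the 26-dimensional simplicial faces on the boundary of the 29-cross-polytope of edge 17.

Number of 26-faces = 2^(26+1) · C(29,26+1) = 134217728 · 406 = 54492397568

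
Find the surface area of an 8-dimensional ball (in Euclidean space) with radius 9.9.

S = n·V_n(r)/r = 8·V_8(9.9)/9.9 (volume-to-surface relation), giving 3.02639e+08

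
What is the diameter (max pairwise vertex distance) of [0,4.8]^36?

The space diagonal of an n-cube of side s is s√n. Here 4.8·√36 = 28.8.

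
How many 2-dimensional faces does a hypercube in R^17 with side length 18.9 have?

Choose 2 of 17 axes to span the face (C(17,2) = 136 ways), then fix each of the remaining 15 coordinates at one of its two extreme values (2^15 = 32768 ways): 136·32768 = 4456448.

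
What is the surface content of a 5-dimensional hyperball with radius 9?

S = n·V_n(r)/r = 5·V_5(9)/9 (volume-to-surface relation), giving 17496·π^2 ≈ 172679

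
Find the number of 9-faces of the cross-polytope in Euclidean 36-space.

An n-cross-polytope has 2^(k+1)·C(n,k+1) k-faces. Here 2^10·C(36,10) = 1024·254186856 = 260287340544.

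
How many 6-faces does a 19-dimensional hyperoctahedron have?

Each 6-face is the convex hull of 7 vertices, one chosen as ±e_i from each of 7 distinct axes: 2^7·C(19,7) = 6449664.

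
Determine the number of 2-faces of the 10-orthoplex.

An n-cross-polytope has 2^(k+1)·C(n,k+1) k-faces. Here 2^3·C(10,3) = 8·120 = 960.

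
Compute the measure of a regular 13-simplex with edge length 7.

V_13 = √(14) · 7^13 / (13! · 2^(13/2)) ≈ 0.643225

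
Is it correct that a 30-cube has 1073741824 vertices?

True. The 30-cube has 2^30 = 1073741824 vertices.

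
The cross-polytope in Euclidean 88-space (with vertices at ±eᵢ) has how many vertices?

Number of vertices = 2n = 176.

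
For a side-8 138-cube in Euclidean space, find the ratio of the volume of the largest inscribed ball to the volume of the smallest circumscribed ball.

V_in/V_out = n^(-n/2) = 138^(-138/2) ≈ 2.2302e-148.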